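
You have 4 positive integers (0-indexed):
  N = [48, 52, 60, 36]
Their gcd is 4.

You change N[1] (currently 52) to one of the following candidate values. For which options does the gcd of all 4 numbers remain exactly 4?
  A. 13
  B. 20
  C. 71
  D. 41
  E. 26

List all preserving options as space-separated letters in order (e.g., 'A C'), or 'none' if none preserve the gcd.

Old gcd = 4; gcd of others (without N[1]) = 12
New gcd for candidate v: gcd(12, v). Preserves old gcd iff gcd(12, v) = 4.
  Option A: v=13, gcd(12,13)=1 -> changes
  Option B: v=20, gcd(12,20)=4 -> preserves
  Option C: v=71, gcd(12,71)=1 -> changes
  Option D: v=41, gcd(12,41)=1 -> changes
  Option E: v=26, gcd(12,26)=2 -> changes

Answer: B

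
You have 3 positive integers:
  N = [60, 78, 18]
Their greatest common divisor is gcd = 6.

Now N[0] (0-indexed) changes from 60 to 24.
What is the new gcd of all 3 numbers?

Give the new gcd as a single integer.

Numbers: [60, 78, 18], gcd = 6
Change: index 0, 60 -> 24
gcd of the OTHER numbers (without index 0): gcd([78, 18]) = 6
New gcd = gcd(g_others, new_val) = gcd(6, 24) = 6

Answer: 6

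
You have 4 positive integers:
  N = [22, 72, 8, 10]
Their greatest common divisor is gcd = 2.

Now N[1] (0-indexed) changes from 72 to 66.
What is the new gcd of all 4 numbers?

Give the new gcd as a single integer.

Answer: 2

Derivation:
Numbers: [22, 72, 8, 10], gcd = 2
Change: index 1, 72 -> 66
gcd of the OTHER numbers (without index 1): gcd([22, 8, 10]) = 2
New gcd = gcd(g_others, new_val) = gcd(2, 66) = 2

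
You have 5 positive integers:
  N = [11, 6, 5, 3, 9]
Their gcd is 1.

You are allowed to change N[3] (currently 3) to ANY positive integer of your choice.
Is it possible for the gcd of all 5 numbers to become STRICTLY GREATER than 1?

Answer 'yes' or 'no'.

Current gcd = 1
gcd of all OTHER numbers (without N[3]=3): gcd([11, 6, 5, 9]) = 1
The new gcd after any change is gcd(1, new_value).
This can be at most 1.
Since 1 = old gcd 1, the gcd can only stay the same or decrease.

Answer: no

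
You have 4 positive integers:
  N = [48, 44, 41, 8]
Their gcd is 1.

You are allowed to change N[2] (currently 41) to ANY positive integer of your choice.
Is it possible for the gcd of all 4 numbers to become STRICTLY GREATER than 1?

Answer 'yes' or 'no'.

Answer: yes

Derivation:
Current gcd = 1
gcd of all OTHER numbers (without N[2]=41): gcd([48, 44, 8]) = 4
The new gcd after any change is gcd(4, new_value).
This can be at most 4.
Since 4 > old gcd 1, the gcd CAN increase (e.g., set N[2] = 4).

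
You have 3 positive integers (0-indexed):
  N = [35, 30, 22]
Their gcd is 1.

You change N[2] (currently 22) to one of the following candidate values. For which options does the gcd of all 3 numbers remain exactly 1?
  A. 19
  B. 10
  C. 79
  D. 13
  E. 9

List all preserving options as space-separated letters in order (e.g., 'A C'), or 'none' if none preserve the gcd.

Old gcd = 1; gcd of others (without N[2]) = 5
New gcd for candidate v: gcd(5, v). Preserves old gcd iff gcd(5, v) = 1.
  Option A: v=19, gcd(5,19)=1 -> preserves
  Option B: v=10, gcd(5,10)=5 -> changes
  Option C: v=79, gcd(5,79)=1 -> preserves
  Option D: v=13, gcd(5,13)=1 -> preserves
  Option E: v=9, gcd(5,9)=1 -> preserves

Answer: A C D E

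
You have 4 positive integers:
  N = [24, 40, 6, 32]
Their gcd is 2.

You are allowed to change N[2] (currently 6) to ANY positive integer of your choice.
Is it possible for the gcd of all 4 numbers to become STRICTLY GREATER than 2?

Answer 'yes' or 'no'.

Current gcd = 2
gcd of all OTHER numbers (without N[2]=6): gcd([24, 40, 32]) = 8
The new gcd after any change is gcd(8, new_value).
This can be at most 8.
Since 8 > old gcd 2, the gcd CAN increase (e.g., set N[2] = 8).

Answer: yes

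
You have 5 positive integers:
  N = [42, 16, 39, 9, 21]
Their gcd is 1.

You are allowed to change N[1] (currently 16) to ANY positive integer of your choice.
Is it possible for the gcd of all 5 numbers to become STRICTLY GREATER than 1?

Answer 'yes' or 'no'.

Answer: yes

Derivation:
Current gcd = 1
gcd of all OTHER numbers (without N[1]=16): gcd([42, 39, 9, 21]) = 3
The new gcd after any change is gcd(3, new_value).
This can be at most 3.
Since 3 > old gcd 1, the gcd CAN increase (e.g., set N[1] = 3).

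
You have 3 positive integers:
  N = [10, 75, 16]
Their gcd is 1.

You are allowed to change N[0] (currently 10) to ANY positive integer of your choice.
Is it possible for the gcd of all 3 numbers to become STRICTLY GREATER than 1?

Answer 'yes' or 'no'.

Answer: no

Derivation:
Current gcd = 1
gcd of all OTHER numbers (without N[0]=10): gcd([75, 16]) = 1
The new gcd after any change is gcd(1, new_value).
This can be at most 1.
Since 1 = old gcd 1, the gcd can only stay the same or decrease.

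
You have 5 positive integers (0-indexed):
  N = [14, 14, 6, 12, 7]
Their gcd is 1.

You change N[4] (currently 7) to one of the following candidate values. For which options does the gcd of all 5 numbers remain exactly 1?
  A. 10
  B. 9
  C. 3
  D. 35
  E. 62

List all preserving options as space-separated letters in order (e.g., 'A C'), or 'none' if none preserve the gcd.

Answer: B C D

Derivation:
Old gcd = 1; gcd of others (without N[4]) = 2
New gcd for candidate v: gcd(2, v). Preserves old gcd iff gcd(2, v) = 1.
  Option A: v=10, gcd(2,10)=2 -> changes
  Option B: v=9, gcd(2,9)=1 -> preserves
  Option C: v=3, gcd(2,3)=1 -> preserves
  Option D: v=35, gcd(2,35)=1 -> preserves
  Option E: v=62, gcd(2,62)=2 -> changes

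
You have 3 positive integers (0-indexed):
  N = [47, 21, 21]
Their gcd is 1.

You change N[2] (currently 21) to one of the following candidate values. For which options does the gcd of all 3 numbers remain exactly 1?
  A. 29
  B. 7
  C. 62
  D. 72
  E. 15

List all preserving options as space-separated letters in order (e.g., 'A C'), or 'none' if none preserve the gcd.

Answer: A B C D E

Derivation:
Old gcd = 1; gcd of others (without N[2]) = 1
New gcd for candidate v: gcd(1, v). Preserves old gcd iff gcd(1, v) = 1.
  Option A: v=29, gcd(1,29)=1 -> preserves
  Option B: v=7, gcd(1,7)=1 -> preserves
  Option C: v=62, gcd(1,62)=1 -> preserves
  Option D: v=72, gcd(1,72)=1 -> preserves
  Option E: v=15, gcd(1,15)=1 -> preserves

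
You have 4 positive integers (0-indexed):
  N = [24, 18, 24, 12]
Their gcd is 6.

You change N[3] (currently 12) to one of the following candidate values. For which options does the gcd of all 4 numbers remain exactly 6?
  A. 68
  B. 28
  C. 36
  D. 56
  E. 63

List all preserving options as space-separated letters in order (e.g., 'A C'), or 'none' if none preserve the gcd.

Answer: C

Derivation:
Old gcd = 6; gcd of others (without N[3]) = 6
New gcd for candidate v: gcd(6, v). Preserves old gcd iff gcd(6, v) = 6.
  Option A: v=68, gcd(6,68)=2 -> changes
  Option B: v=28, gcd(6,28)=2 -> changes
  Option C: v=36, gcd(6,36)=6 -> preserves
  Option D: v=56, gcd(6,56)=2 -> changes
  Option E: v=63, gcd(6,63)=3 -> changes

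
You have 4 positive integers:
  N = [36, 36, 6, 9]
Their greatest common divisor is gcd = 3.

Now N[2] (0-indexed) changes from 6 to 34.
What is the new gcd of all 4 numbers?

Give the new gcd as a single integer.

Numbers: [36, 36, 6, 9], gcd = 3
Change: index 2, 6 -> 34
gcd of the OTHER numbers (without index 2): gcd([36, 36, 9]) = 9
New gcd = gcd(g_others, new_val) = gcd(9, 34) = 1

Answer: 1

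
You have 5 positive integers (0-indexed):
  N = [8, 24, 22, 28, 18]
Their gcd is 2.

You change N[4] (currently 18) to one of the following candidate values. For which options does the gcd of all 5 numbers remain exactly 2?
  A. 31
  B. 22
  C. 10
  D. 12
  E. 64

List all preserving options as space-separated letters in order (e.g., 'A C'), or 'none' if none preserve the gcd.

Old gcd = 2; gcd of others (without N[4]) = 2
New gcd for candidate v: gcd(2, v). Preserves old gcd iff gcd(2, v) = 2.
  Option A: v=31, gcd(2,31)=1 -> changes
  Option B: v=22, gcd(2,22)=2 -> preserves
  Option C: v=10, gcd(2,10)=2 -> preserves
  Option D: v=12, gcd(2,12)=2 -> preserves
  Option E: v=64, gcd(2,64)=2 -> preserves

Answer: B C D E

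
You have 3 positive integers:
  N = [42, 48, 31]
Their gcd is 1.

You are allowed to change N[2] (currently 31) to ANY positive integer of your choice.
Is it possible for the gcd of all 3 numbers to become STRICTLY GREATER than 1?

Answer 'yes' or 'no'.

Current gcd = 1
gcd of all OTHER numbers (without N[2]=31): gcd([42, 48]) = 6
The new gcd after any change is gcd(6, new_value).
This can be at most 6.
Since 6 > old gcd 1, the gcd CAN increase (e.g., set N[2] = 6).

Answer: yes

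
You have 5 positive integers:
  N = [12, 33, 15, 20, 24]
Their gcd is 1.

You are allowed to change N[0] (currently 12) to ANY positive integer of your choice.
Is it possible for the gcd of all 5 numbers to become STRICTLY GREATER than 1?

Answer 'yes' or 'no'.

Current gcd = 1
gcd of all OTHER numbers (without N[0]=12): gcd([33, 15, 20, 24]) = 1
The new gcd after any change is gcd(1, new_value).
This can be at most 1.
Since 1 = old gcd 1, the gcd can only stay the same or decrease.

Answer: no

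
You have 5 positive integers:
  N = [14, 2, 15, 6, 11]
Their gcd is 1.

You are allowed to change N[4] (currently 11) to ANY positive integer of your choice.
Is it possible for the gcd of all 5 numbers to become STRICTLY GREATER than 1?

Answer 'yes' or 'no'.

Current gcd = 1
gcd of all OTHER numbers (without N[4]=11): gcd([14, 2, 15, 6]) = 1
The new gcd after any change is gcd(1, new_value).
This can be at most 1.
Since 1 = old gcd 1, the gcd can only stay the same or decrease.

Answer: no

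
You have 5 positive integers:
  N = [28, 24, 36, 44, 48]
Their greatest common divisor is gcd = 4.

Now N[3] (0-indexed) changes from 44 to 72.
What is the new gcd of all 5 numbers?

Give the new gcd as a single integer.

Answer: 4

Derivation:
Numbers: [28, 24, 36, 44, 48], gcd = 4
Change: index 3, 44 -> 72
gcd of the OTHER numbers (without index 3): gcd([28, 24, 36, 48]) = 4
New gcd = gcd(g_others, new_val) = gcd(4, 72) = 4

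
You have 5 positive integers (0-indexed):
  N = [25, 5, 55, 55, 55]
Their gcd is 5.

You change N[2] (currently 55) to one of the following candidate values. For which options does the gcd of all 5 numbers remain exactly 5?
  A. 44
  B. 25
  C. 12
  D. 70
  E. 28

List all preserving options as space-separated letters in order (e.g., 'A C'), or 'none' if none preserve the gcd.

Answer: B D

Derivation:
Old gcd = 5; gcd of others (without N[2]) = 5
New gcd for candidate v: gcd(5, v). Preserves old gcd iff gcd(5, v) = 5.
  Option A: v=44, gcd(5,44)=1 -> changes
  Option B: v=25, gcd(5,25)=5 -> preserves
  Option C: v=12, gcd(5,12)=1 -> changes
  Option D: v=70, gcd(5,70)=5 -> preserves
  Option E: v=28, gcd(5,28)=1 -> changes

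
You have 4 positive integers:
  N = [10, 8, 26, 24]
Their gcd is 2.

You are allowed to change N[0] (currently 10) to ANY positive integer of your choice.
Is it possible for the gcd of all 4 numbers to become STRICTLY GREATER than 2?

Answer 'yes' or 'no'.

Current gcd = 2
gcd of all OTHER numbers (without N[0]=10): gcd([8, 26, 24]) = 2
The new gcd after any change is gcd(2, new_value).
This can be at most 2.
Since 2 = old gcd 2, the gcd can only stay the same or decrease.

Answer: no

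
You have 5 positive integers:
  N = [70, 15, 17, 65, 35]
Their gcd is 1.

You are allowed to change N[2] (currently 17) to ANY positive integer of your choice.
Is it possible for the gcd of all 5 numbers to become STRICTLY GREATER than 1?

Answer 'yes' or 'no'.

Current gcd = 1
gcd of all OTHER numbers (without N[2]=17): gcd([70, 15, 65, 35]) = 5
The new gcd after any change is gcd(5, new_value).
This can be at most 5.
Since 5 > old gcd 1, the gcd CAN increase (e.g., set N[2] = 5).

Answer: yes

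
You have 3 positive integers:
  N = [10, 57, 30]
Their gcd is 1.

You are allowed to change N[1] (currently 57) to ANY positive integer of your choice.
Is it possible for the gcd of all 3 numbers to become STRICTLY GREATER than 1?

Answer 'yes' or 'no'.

Current gcd = 1
gcd of all OTHER numbers (without N[1]=57): gcd([10, 30]) = 10
The new gcd after any change is gcd(10, new_value).
This can be at most 10.
Since 10 > old gcd 1, the gcd CAN increase (e.g., set N[1] = 10).

Answer: yes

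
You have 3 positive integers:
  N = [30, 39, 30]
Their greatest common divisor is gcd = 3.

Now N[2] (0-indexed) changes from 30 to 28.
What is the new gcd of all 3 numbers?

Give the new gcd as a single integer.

Answer: 1

Derivation:
Numbers: [30, 39, 30], gcd = 3
Change: index 2, 30 -> 28
gcd of the OTHER numbers (without index 2): gcd([30, 39]) = 3
New gcd = gcd(g_others, new_val) = gcd(3, 28) = 1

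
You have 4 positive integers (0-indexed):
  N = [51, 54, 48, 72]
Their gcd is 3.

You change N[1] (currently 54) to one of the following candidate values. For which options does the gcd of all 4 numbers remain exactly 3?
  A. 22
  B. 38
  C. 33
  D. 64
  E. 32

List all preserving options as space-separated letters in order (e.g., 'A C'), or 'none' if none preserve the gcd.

Answer: C

Derivation:
Old gcd = 3; gcd of others (without N[1]) = 3
New gcd for candidate v: gcd(3, v). Preserves old gcd iff gcd(3, v) = 3.
  Option A: v=22, gcd(3,22)=1 -> changes
  Option B: v=38, gcd(3,38)=1 -> changes
  Option C: v=33, gcd(3,33)=3 -> preserves
  Option D: v=64, gcd(3,64)=1 -> changes
  Option E: v=32, gcd(3,32)=1 -> changes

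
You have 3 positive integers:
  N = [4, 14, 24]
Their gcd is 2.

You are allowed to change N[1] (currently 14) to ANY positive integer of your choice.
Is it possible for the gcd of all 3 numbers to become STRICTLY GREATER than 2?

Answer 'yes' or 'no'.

Current gcd = 2
gcd of all OTHER numbers (without N[1]=14): gcd([4, 24]) = 4
The new gcd after any change is gcd(4, new_value).
This can be at most 4.
Since 4 > old gcd 2, the gcd CAN increase (e.g., set N[1] = 4).

Answer: yes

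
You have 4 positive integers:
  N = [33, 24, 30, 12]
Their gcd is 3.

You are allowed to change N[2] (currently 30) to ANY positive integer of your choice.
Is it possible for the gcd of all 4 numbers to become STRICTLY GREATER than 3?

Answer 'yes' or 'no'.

Current gcd = 3
gcd of all OTHER numbers (without N[2]=30): gcd([33, 24, 12]) = 3
The new gcd after any change is gcd(3, new_value).
This can be at most 3.
Since 3 = old gcd 3, the gcd can only stay the same or decrease.

Answer: no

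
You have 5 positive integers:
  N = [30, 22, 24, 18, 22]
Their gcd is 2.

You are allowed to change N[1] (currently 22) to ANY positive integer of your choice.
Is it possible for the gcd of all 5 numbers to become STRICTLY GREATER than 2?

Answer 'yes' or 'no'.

Current gcd = 2
gcd of all OTHER numbers (without N[1]=22): gcd([30, 24, 18, 22]) = 2
The new gcd after any change is gcd(2, new_value).
This can be at most 2.
Since 2 = old gcd 2, the gcd can only stay the same or decrease.

Answer: no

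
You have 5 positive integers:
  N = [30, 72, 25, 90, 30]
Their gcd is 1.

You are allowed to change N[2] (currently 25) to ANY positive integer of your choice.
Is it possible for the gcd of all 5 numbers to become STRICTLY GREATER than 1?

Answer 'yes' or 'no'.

Current gcd = 1
gcd of all OTHER numbers (without N[2]=25): gcd([30, 72, 90, 30]) = 6
The new gcd after any change is gcd(6, new_value).
This can be at most 6.
Since 6 > old gcd 1, the gcd CAN increase (e.g., set N[2] = 6).

Answer: yes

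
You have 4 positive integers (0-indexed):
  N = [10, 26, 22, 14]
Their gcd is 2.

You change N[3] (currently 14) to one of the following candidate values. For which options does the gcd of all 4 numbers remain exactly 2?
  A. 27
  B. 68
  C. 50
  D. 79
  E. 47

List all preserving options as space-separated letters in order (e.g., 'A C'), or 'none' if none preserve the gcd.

Old gcd = 2; gcd of others (without N[3]) = 2
New gcd for candidate v: gcd(2, v). Preserves old gcd iff gcd(2, v) = 2.
  Option A: v=27, gcd(2,27)=1 -> changes
  Option B: v=68, gcd(2,68)=2 -> preserves
  Option C: v=50, gcd(2,50)=2 -> preserves
  Option D: v=79, gcd(2,79)=1 -> changes
  Option E: v=47, gcd(2,47)=1 -> changes

Answer: B C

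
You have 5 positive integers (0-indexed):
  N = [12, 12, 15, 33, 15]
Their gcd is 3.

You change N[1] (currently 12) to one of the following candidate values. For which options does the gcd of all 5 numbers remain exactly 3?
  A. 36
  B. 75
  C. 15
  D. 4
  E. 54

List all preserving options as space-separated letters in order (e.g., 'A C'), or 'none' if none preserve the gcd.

Old gcd = 3; gcd of others (without N[1]) = 3
New gcd for candidate v: gcd(3, v). Preserves old gcd iff gcd(3, v) = 3.
  Option A: v=36, gcd(3,36)=3 -> preserves
  Option B: v=75, gcd(3,75)=3 -> preserves
  Option C: v=15, gcd(3,15)=3 -> preserves
  Option D: v=4, gcd(3,4)=1 -> changes
  Option E: v=54, gcd(3,54)=3 -> preserves

Answer: A B C E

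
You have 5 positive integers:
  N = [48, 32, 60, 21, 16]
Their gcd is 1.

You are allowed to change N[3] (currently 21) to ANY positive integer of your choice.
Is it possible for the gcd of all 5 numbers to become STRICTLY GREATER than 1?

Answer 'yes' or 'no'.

Current gcd = 1
gcd of all OTHER numbers (without N[3]=21): gcd([48, 32, 60, 16]) = 4
The new gcd after any change is gcd(4, new_value).
This can be at most 4.
Since 4 > old gcd 1, the gcd CAN increase (e.g., set N[3] = 4).

Answer: yes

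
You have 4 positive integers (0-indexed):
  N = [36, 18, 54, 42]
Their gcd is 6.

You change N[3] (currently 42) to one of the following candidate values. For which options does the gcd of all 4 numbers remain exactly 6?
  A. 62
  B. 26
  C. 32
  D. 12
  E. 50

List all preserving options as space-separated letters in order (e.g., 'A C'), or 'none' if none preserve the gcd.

Answer: D

Derivation:
Old gcd = 6; gcd of others (without N[3]) = 18
New gcd for candidate v: gcd(18, v). Preserves old gcd iff gcd(18, v) = 6.
  Option A: v=62, gcd(18,62)=2 -> changes
  Option B: v=26, gcd(18,26)=2 -> changes
  Option C: v=32, gcd(18,32)=2 -> changes
  Option D: v=12, gcd(18,12)=6 -> preserves
  Option E: v=50, gcd(18,50)=2 -> changes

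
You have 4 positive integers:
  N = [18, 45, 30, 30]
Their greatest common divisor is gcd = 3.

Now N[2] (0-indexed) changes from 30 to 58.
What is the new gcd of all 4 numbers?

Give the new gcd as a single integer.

Numbers: [18, 45, 30, 30], gcd = 3
Change: index 2, 30 -> 58
gcd of the OTHER numbers (without index 2): gcd([18, 45, 30]) = 3
New gcd = gcd(g_others, new_val) = gcd(3, 58) = 1

Answer: 1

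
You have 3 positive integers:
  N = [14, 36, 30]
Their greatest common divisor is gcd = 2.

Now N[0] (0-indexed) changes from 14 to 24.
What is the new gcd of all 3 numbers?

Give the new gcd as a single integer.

Answer: 6

Derivation:
Numbers: [14, 36, 30], gcd = 2
Change: index 0, 14 -> 24
gcd of the OTHER numbers (without index 0): gcd([36, 30]) = 6
New gcd = gcd(g_others, new_val) = gcd(6, 24) = 6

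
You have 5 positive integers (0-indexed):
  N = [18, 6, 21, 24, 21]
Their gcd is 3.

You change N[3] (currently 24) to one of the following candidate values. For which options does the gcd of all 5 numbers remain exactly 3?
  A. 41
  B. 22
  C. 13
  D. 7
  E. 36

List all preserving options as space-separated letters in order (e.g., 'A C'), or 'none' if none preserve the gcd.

Old gcd = 3; gcd of others (without N[3]) = 3
New gcd for candidate v: gcd(3, v). Preserves old gcd iff gcd(3, v) = 3.
  Option A: v=41, gcd(3,41)=1 -> changes
  Option B: v=22, gcd(3,22)=1 -> changes
  Option C: v=13, gcd(3,13)=1 -> changes
  Option D: v=7, gcd(3,7)=1 -> changes
  Option E: v=36, gcd(3,36)=3 -> preserves

Answer: E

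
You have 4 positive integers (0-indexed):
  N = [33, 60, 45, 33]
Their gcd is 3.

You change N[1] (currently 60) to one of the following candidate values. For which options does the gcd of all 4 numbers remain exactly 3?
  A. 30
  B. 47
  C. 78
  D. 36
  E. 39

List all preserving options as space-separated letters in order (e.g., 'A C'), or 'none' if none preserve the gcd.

Old gcd = 3; gcd of others (without N[1]) = 3
New gcd for candidate v: gcd(3, v). Preserves old gcd iff gcd(3, v) = 3.
  Option A: v=30, gcd(3,30)=3 -> preserves
  Option B: v=47, gcd(3,47)=1 -> changes
  Option C: v=78, gcd(3,78)=3 -> preserves
  Option D: v=36, gcd(3,36)=3 -> preserves
  Option E: v=39, gcd(3,39)=3 -> preserves

Answer: A C D E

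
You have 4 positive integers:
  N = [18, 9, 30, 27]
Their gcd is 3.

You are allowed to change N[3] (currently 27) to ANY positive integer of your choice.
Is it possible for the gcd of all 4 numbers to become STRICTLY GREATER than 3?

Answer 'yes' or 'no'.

Current gcd = 3
gcd of all OTHER numbers (without N[3]=27): gcd([18, 9, 30]) = 3
The new gcd after any change is gcd(3, new_value).
This can be at most 3.
Since 3 = old gcd 3, the gcd can only stay the same or decrease.

Answer: no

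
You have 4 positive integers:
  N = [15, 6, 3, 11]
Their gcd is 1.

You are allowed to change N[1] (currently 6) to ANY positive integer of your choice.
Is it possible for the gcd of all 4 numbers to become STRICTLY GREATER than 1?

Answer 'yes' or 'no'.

Answer: no

Derivation:
Current gcd = 1
gcd of all OTHER numbers (without N[1]=6): gcd([15, 3, 11]) = 1
The new gcd after any change is gcd(1, new_value).
This can be at most 1.
Since 1 = old gcd 1, the gcd can only stay the same or decrease.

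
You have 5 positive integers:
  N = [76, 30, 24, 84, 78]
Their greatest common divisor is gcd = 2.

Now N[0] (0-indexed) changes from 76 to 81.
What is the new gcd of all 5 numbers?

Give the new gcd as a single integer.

Numbers: [76, 30, 24, 84, 78], gcd = 2
Change: index 0, 76 -> 81
gcd of the OTHER numbers (without index 0): gcd([30, 24, 84, 78]) = 6
New gcd = gcd(g_others, new_val) = gcd(6, 81) = 3

Answer: 3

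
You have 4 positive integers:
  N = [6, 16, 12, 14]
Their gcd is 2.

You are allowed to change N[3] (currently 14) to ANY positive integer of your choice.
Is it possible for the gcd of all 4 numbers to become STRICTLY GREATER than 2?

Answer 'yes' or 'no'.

Answer: no

Derivation:
Current gcd = 2
gcd of all OTHER numbers (without N[3]=14): gcd([6, 16, 12]) = 2
The new gcd after any change is gcd(2, new_value).
This can be at most 2.
Since 2 = old gcd 2, the gcd can only stay the same or decrease.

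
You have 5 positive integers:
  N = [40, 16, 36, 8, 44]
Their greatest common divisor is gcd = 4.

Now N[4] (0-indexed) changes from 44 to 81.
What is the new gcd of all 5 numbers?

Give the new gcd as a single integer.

Numbers: [40, 16, 36, 8, 44], gcd = 4
Change: index 4, 44 -> 81
gcd of the OTHER numbers (without index 4): gcd([40, 16, 36, 8]) = 4
New gcd = gcd(g_others, new_val) = gcd(4, 81) = 1

Answer: 1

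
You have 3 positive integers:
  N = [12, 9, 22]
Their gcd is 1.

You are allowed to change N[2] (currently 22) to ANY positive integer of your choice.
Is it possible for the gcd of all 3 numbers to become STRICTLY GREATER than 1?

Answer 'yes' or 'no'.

Current gcd = 1
gcd of all OTHER numbers (without N[2]=22): gcd([12, 9]) = 3
The new gcd after any change is gcd(3, new_value).
This can be at most 3.
Since 3 > old gcd 1, the gcd CAN increase (e.g., set N[2] = 3).

Answer: yes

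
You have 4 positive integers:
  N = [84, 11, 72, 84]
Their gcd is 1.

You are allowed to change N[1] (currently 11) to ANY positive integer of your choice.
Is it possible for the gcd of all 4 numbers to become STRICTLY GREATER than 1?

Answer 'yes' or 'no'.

Current gcd = 1
gcd of all OTHER numbers (without N[1]=11): gcd([84, 72, 84]) = 12
The new gcd after any change is gcd(12, new_value).
This can be at most 12.
Since 12 > old gcd 1, the gcd CAN increase (e.g., set N[1] = 12).

Answer: yes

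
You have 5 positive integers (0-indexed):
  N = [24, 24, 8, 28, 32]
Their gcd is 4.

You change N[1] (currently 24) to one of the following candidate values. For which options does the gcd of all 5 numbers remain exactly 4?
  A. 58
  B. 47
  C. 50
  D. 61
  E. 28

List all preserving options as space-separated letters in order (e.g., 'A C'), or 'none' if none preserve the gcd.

Answer: E

Derivation:
Old gcd = 4; gcd of others (without N[1]) = 4
New gcd for candidate v: gcd(4, v). Preserves old gcd iff gcd(4, v) = 4.
  Option A: v=58, gcd(4,58)=2 -> changes
  Option B: v=47, gcd(4,47)=1 -> changes
  Option C: v=50, gcd(4,50)=2 -> changes
  Option D: v=61, gcd(4,61)=1 -> changes
  Option E: v=28, gcd(4,28)=4 -> preserves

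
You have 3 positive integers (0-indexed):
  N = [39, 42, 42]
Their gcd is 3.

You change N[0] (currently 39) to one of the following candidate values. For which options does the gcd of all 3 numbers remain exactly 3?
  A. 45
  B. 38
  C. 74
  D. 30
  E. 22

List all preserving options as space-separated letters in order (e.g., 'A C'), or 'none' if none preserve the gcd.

Answer: A

Derivation:
Old gcd = 3; gcd of others (without N[0]) = 42
New gcd for candidate v: gcd(42, v). Preserves old gcd iff gcd(42, v) = 3.
  Option A: v=45, gcd(42,45)=3 -> preserves
  Option B: v=38, gcd(42,38)=2 -> changes
  Option C: v=74, gcd(42,74)=2 -> changes
  Option D: v=30, gcd(42,30)=6 -> changes
  Option E: v=22, gcd(42,22)=2 -> changes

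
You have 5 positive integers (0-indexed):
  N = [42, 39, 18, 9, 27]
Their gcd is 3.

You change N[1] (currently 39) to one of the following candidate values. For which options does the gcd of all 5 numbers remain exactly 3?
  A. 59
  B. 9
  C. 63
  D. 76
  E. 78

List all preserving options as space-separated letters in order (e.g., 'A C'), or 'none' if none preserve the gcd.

Old gcd = 3; gcd of others (without N[1]) = 3
New gcd for candidate v: gcd(3, v). Preserves old gcd iff gcd(3, v) = 3.
  Option A: v=59, gcd(3,59)=1 -> changes
  Option B: v=9, gcd(3,9)=3 -> preserves
  Option C: v=63, gcd(3,63)=3 -> preserves
  Option D: v=76, gcd(3,76)=1 -> changes
  Option E: v=78, gcd(3,78)=3 -> preserves

Answer: B C E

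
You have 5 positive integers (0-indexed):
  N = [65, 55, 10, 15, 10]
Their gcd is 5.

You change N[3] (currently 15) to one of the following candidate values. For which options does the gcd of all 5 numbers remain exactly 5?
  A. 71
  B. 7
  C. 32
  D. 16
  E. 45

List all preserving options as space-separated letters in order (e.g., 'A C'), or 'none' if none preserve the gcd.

Answer: E

Derivation:
Old gcd = 5; gcd of others (without N[3]) = 5
New gcd for candidate v: gcd(5, v). Preserves old gcd iff gcd(5, v) = 5.
  Option A: v=71, gcd(5,71)=1 -> changes
  Option B: v=7, gcd(5,7)=1 -> changes
  Option C: v=32, gcd(5,32)=1 -> changes
  Option D: v=16, gcd(5,16)=1 -> changes
  Option E: v=45, gcd(5,45)=5 -> preserves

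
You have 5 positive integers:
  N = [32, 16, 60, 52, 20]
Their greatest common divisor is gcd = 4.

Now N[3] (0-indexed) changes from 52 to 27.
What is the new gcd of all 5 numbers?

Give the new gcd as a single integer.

Answer: 1

Derivation:
Numbers: [32, 16, 60, 52, 20], gcd = 4
Change: index 3, 52 -> 27
gcd of the OTHER numbers (without index 3): gcd([32, 16, 60, 20]) = 4
New gcd = gcd(g_others, new_val) = gcd(4, 27) = 1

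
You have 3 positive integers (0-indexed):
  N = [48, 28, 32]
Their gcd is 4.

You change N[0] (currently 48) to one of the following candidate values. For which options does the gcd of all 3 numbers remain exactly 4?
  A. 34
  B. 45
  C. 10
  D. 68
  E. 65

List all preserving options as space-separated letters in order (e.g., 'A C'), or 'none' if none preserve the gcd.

Answer: D

Derivation:
Old gcd = 4; gcd of others (without N[0]) = 4
New gcd for candidate v: gcd(4, v). Preserves old gcd iff gcd(4, v) = 4.
  Option A: v=34, gcd(4,34)=2 -> changes
  Option B: v=45, gcd(4,45)=1 -> changes
  Option C: v=10, gcd(4,10)=2 -> changes
  Option D: v=68, gcd(4,68)=4 -> preserves
  Option E: v=65, gcd(4,65)=1 -> changes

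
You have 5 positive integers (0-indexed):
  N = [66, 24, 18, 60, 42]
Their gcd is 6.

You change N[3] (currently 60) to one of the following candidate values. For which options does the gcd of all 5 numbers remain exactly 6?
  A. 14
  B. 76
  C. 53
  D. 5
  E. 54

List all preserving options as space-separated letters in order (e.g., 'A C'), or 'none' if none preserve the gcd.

Answer: E

Derivation:
Old gcd = 6; gcd of others (without N[3]) = 6
New gcd for candidate v: gcd(6, v). Preserves old gcd iff gcd(6, v) = 6.
  Option A: v=14, gcd(6,14)=2 -> changes
  Option B: v=76, gcd(6,76)=2 -> changes
  Option C: v=53, gcd(6,53)=1 -> changes
  Option D: v=5, gcd(6,5)=1 -> changes
  Option E: v=54, gcd(6,54)=6 -> preserves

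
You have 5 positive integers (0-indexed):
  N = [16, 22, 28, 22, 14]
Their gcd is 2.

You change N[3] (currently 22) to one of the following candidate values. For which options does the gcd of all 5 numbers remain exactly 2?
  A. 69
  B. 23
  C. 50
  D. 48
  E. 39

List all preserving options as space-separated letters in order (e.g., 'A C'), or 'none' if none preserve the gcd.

Answer: C D

Derivation:
Old gcd = 2; gcd of others (without N[3]) = 2
New gcd for candidate v: gcd(2, v). Preserves old gcd iff gcd(2, v) = 2.
  Option A: v=69, gcd(2,69)=1 -> changes
  Option B: v=23, gcd(2,23)=1 -> changes
  Option C: v=50, gcd(2,50)=2 -> preserves
  Option D: v=48, gcd(2,48)=2 -> preserves
  Option E: v=39, gcd(2,39)=1 -> changes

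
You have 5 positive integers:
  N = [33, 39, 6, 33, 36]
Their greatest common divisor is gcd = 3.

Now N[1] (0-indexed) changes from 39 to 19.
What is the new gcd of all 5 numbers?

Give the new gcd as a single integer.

Numbers: [33, 39, 6, 33, 36], gcd = 3
Change: index 1, 39 -> 19
gcd of the OTHER numbers (without index 1): gcd([33, 6, 33, 36]) = 3
New gcd = gcd(g_others, new_val) = gcd(3, 19) = 1

Answer: 1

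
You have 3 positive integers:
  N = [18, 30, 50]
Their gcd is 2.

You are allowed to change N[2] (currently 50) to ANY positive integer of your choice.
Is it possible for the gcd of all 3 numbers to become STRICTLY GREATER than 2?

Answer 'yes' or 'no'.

Current gcd = 2
gcd of all OTHER numbers (without N[2]=50): gcd([18, 30]) = 6
The new gcd after any change is gcd(6, new_value).
This can be at most 6.
Since 6 > old gcd 2, the gcd CAN increase (e.g., set N[2] = 6).

Answer: yes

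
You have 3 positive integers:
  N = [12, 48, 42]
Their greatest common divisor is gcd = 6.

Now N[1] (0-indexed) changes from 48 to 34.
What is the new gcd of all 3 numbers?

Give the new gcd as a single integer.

Numbers: [12, 48, 42], gcd = 6
Change: index 1, 48 -> 34
gcd of the OTHER numbers (without index 1): gcd([12, 42]) = 6
New gcd = gcd(g_others, new_val) = gcd(6, 34) = 2

Answer: 2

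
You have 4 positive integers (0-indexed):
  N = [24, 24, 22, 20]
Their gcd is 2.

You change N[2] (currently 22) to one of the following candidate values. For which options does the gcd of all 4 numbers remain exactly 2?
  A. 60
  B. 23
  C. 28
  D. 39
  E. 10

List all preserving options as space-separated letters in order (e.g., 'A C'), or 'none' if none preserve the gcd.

Old gcd = 2; gcd of others (without N[2]) = 4
New gcd for candidate v: gcd(4, v). Preserves old gcd iff gcd(4, v) = 2.
  Option A: v=60, gcd(4,60)=4 -> changes
  Option B: v=23, gcd(4,23)=1 -> changes
  Option C: v=28, gcd(4,28)=4 -> changes
  Option D: v=39, gcd(4,39)=1 -> changes
  Option E: v=10, gcd(4,10)=2 -> preserves

Answer: E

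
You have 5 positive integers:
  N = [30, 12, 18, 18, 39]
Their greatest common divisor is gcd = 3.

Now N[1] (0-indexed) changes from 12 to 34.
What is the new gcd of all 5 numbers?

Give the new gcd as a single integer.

Numbers: [30, 12, 18, 18, 39], gcd = 3
Change: index 1, 12 -> 34
gcd of the OTHER numbers (without index 1): gcd([30, 18, 18, 39]) = 3
New gcd = gcd(g_others, new_val) = gcd(3, 34) = 1

Answer: 1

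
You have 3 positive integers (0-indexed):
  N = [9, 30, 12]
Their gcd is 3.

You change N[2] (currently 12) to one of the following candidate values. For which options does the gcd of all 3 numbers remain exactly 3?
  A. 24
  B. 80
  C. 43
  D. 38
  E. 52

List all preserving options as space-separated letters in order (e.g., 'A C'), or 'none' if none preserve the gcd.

Old gcd = 3; gcd of others (without N[2]) = 3
New gcd for candidate v: gcd(3, v). Preserves old gcd iff gcd(3, v) = 3.
  Option A: v=24, gcd(3,24)=3 -> preserves
  Option B: v=80, gcd(3,80)=1 -> changes
  Option C: v=43, gcd(3,43)=1 -> changes
  Option D: v=38, gcd(3,38)=1 -> changes
  Option E: v=52, gcd(3,52)=1 -> changes

Answer: A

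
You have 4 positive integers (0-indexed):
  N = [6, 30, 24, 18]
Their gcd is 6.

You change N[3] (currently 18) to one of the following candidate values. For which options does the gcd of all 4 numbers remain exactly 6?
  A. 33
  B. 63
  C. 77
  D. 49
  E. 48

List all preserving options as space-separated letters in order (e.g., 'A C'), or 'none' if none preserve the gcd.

Old gcd = 6; gcd of others (without N[3]) = 6
New gcd for candidate v: gcd(6, v). Preserves old gcd iff gcd(6, v) = 6.
  Option A: v=33, gcd(6,33)=3 -> changes
  Option B: v=63, gcd(6,63)=3 -> changes
  Option C: v=77, gcd(6,77)=1 -> changes
  Option D: v=49, gcd(6,49)=1 -> changes
  Option E: v=48, gcd(6,48)=6 -> preserves

Answer: E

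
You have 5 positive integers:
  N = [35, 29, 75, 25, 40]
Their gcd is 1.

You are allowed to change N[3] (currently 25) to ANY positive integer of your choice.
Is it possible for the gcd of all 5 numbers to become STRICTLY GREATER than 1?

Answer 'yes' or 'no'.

Current gcd = 1
gcd of all OTHER numbers (without N[3]=25): gcd([35, 29, 75, 40]) = 1
The new gcd after any change is gcd(1, new_value).
This can be at most 1.
Since 1 = old gcd 1, the gcd can only stay the same or decrease.

Answer: no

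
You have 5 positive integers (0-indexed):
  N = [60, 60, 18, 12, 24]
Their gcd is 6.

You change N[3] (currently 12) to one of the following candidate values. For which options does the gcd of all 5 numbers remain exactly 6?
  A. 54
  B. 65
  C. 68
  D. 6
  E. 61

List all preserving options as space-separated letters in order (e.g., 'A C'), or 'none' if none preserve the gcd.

Old gcd = 6; gcd of others (without N[3]) = 6
New gcd for candidate v: gcd(6, v). Preserves old gcd iff gcd(6, v) = 6.
  Option A: v=54, gcd(6,54)=6 -> preserves
  Option B: v=65, gcd(6,65)=1 -> changes
  Option C: v=68, gcd(6,68)=2 -> changes
  Option D: v=6, gcd(6,6)=6 -> preserves
  Option E: v=61, gcd(6,61)=1 -> changes

Answer: A D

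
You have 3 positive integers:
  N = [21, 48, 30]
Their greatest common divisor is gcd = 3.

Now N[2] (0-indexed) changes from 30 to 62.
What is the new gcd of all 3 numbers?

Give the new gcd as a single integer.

Answer: 1

Derivation:
Numbers: [21, 48, 30], gcd = 3
Change: index 2, 30 -> 62
gcd of the OTHER numbers (without index 2): gcd([21, 48]) = 3
New gcd = gcd(g_others, new_val) = gcd(3, 62) = 1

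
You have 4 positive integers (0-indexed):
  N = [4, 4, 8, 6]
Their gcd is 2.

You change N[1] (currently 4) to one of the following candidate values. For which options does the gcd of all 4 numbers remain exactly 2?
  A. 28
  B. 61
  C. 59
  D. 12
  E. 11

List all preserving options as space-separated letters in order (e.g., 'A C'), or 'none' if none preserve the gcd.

Old gcd = 2; gcd of others (without N[1]) = 2
New gcd for candidate v: gcd(2, v). Preserves old gcd iff gcd(2, v) = 2.
  Option A: v=28, gcd(2,28)=2 -> preserves
  Option B: v=61, gcd(2,61)=1 -> changes
  Option C: v=59, gcd(2,59)=1 -> changes
  Option D: v=12, gcd(2,12)=2 -> preserves
  Option E: v=11, gcd(2,11)=1 -> changes

Answer: A D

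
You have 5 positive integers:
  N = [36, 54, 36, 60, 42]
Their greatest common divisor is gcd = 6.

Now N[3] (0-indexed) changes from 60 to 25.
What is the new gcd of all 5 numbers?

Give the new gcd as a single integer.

Answer: 1

Derivation:
Numbers: [36, 54, 36, 60, 42], gcd = 6
Change: index 3, 60 -> 25
gcd of the OTHER numbers (without index 3): gcd([36, 54, 36, 42]) = 6
New gcd = gcd(g_others, new_val) = gcd(6, 25) = 1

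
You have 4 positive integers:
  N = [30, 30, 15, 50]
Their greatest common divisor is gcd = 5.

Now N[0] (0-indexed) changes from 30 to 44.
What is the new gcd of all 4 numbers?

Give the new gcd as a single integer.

Numbers: [30, 30, 15, 50], gcd = 5
Change: index 0, 30 -> 44
gcd of the OTHER numbers (without index 0): gcd([30, 15, 50]) = 5
New gcd = gcd(g_others, new_val) = gcd(5, 44) = 1

Answer: 1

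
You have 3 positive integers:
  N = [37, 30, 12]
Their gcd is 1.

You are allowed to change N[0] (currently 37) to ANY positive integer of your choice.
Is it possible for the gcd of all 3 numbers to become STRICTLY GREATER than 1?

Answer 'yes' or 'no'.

Answer: yes

Derivation:
Current gcd = 1
gcd of all OTHER numbers (without N[0]=37): gcd([30, 12]) = 6
The new gcd after any change is gcd(6, new_value).
This can be at most 6.
Since 6 > old gcd 1, the gcd CAN increase (e.g., set N[0] = 6).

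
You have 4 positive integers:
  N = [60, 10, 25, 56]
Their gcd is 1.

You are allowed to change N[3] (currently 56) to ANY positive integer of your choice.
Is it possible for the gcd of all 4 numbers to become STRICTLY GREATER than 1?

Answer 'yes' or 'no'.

Current gcd = 1
gcd of all OTHER numbers (without N[3]=56): gcd([60, 10, 25]) = 5
The new gcd after any change is gcd(5, new_value).
This can be at most 5.
Since 5 > old gcd 1, the gcd CAN increase (e.g., set N[3] = 5).

Answer: yes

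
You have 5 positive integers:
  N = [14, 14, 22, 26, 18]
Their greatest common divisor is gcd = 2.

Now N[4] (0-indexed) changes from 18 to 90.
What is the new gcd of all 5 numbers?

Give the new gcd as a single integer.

Numbers: [14, 14, 22, 26, 18], gcd = 2
Change: index 4, 18 -> 90
gcd of the OTHER numbers (without index 4): gcd([14, 14, 22, 26]) = 2
New gcd = gcd(g_others, new_val) = gcd(2, 90) = 2

Answer: 2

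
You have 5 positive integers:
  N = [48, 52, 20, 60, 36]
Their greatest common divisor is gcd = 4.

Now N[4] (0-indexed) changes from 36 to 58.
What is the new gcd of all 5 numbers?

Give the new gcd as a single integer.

Numbers: [48, 52, 20, 60, 36], gcd = 4
Change: index 4, 36 -> 58
gcd of the OTHER numbers (without index 4): gcd([48, 52, 20, 60]) = 4
New gcd = gcd(g_others, new_val) = gcd(4, 58) = 2

Answer: 2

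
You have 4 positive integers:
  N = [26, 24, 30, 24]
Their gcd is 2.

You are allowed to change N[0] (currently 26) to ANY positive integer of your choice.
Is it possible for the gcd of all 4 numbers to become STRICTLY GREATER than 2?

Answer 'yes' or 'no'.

Answer: yes

Derivation:
Current gcd = 2
gcd of all OTHER numbers (without N[0]=26): gcd([24, 30, 24]) = 6
The new gcd after any change is gcd(6, new_value).
This can be at most 6.
Since 6 > old gcd 2, the gcd CAN increase (e.g., set N[0] = 6).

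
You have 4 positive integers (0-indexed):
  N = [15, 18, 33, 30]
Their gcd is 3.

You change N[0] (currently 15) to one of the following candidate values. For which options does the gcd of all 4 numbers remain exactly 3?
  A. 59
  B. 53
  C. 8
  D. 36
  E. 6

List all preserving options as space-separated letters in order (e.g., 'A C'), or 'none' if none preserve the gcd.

Old gcd = 3; gcd of others (without N[0]) = 3
New gcd for candidate v: gcd(3, v). Preserves old gcd iff gcd(3, v) = 3.
  Option A: v=59, gcd(3,59)=1 -> changes
  Option B: v=53, gcd(3,53)=1 -> changes
  Option C: v=8, gcd(3,8)=1 -> changes
  Option D: v=36, gcd(3,36)=3 -> preserves
  Option E: v=6, gcd(3,6)=3 -> preserves

Answer: D E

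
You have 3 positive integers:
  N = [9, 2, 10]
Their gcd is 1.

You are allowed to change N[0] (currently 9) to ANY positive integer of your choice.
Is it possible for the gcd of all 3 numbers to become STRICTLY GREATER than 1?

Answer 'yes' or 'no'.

Answer: yes

Derivation:
Current gcd = 1
gcd of all OTHER numbers (without N[0]=9): gcd([2, 10]) = 2
The new gcd after any change is gcd(2, new_value).
This can be at most 2.
Since 2 > old gcd 1, the gcd CAN increase (e.g., set N[0] = 2).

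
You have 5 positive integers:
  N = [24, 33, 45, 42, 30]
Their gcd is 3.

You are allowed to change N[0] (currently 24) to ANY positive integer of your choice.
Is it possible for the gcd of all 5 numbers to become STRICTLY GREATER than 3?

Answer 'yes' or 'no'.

Answer: no

Derivation:
Current gcd = 3
gcd of all OTHER numbers (without N[0]=24): gcd([33, 45, 42, 30]) = 3
The new gcd after any change is gcd(3, new_value).
This can be at most 3.
Since 3 = old gcd 3, the gcd can only stay the same or decrease.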